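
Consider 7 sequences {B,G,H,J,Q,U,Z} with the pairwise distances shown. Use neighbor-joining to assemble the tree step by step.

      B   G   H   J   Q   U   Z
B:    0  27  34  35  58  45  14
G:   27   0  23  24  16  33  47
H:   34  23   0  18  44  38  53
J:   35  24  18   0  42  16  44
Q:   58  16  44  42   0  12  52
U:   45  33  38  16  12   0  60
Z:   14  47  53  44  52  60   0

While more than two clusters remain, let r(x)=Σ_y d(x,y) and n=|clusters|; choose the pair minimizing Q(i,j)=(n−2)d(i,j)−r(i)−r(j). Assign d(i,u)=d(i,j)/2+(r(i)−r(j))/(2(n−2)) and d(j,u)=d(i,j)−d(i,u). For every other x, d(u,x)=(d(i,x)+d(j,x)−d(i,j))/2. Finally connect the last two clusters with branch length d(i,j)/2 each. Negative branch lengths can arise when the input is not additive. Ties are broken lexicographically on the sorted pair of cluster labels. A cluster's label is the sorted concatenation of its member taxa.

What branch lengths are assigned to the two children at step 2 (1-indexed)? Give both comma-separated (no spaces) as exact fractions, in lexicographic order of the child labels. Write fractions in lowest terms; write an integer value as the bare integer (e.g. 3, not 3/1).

131/16,61/16

step 1: merge (B,Z) at d=14, Q=-413; branch lengths B→13/10, Z→127/10; new cluster BZ
  updated: d(BZ,G)=30, d(BZ,H)=73/2, d(BZ,J)=65/2, d(BZ,Q)=48, d(BZ,U)=91/2
step 2: merge (Q,U) at d=12, Q=-517/2; branch lengths Q→131/16, U→61/16; new cluster QU
  updated: d(BZ,QU)=163/4, d(G,QU)=37/2, d(H,QU)=35, d(J,QU)=23
step 3: merge (G,QU) at d=37/2, Q=-629/4; branch lengths G→45/8, QU→103/8; new cluster GQU
  updated: d(BZ,GQU)=209/8, d(GQU,H)=79/4, d(GQU,J)=57/4
step 4: merge (BZ,GQU) at d=209/8, Q=-103; branch lengths BZ→349/16, GQU→69/16; new cluster BGQUZ
  updated: d(BGQUZ,H)=241/16, d(BGQUZ,J)=165/16
step 5: merge (BGQUZ,H) at d=241/16, Q=-347/8; branch lengths BGQUZ→59/16, H→91/8; new cluster BGHQUZ
  updated: d(BGHQUZ,J)=53/8
step 6: merge (BGHQUZ,J) at d=53/8; branch lengths BGHQUZ→53/16, J→53/16; new cluster BGHJQUZ
final tree: ((((B:13/10,Z:127/10):349/16,(G:45/8,(Q:131/16,U:61/16):103/8):69/16):59/16,H:91/8):53/16,J:53/16)
total length: 1477/16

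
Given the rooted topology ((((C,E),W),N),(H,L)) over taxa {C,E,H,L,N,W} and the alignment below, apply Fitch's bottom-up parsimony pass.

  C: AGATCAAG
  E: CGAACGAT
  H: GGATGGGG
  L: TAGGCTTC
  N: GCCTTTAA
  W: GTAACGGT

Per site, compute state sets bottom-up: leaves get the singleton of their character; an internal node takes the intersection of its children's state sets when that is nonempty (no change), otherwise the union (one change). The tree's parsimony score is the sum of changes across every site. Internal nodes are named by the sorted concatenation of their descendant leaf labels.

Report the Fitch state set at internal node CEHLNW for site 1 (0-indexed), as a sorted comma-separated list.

G

[col 0] CE: children C:{A}, E:{C} ∪→ {A,C}; cost 1
[col 0] CEW: children CE:{A,C}, W:{G} ∪→ {A,C,G}; cost 1
[col 0] CENW: children CEW:{A,C,G}, N:{G} ∩→ {G}; cost 0
[col 0] HL: children H:{G}, L:{T} ∪→ {G,T}; cost 1
[col 0] CEHLNW: children CENW:{G}, HL:{G,T} ∩→ {G}; cost 0
[col 1] CE: children C:{G}, E:{G} ∩→ {G}; cost 0
[col 1] CEW: children CE:{G}, W:{T} ∪→ {G,T}; cost 1
[col 1] CENW: children CEW:{G,T}, N:{C} ∪→ {C,G,T}; cost 1
[col 1] HL: children H:{G}, L:{A} ∪→ {A,G}; cost 1
[col 1] CEHLNW: children CENW:{C,G,T}, HL:{A,G} ∩→ {G}; cost 0
[col 2] CE: children C:{A}, E:{A} ∩→ {A}; cost 0
[col 2] CEW: children CE:{A}, W:{A} ∩→ {A}; cost 0
[col 2] CENW: children CEW:{A}, N:{C} ∪→ {A,C}; cost 1
[col 2] HL: children H:{A}, L:{G} ∪→ {A,G}; cost 1
[col 2] CEHLNW: children CENW:{A,C}, HL:{A,G} ∩→ {A}; cost 0
[col 3] CE: children C:{T}, E:{A} ∪→ {A,T}; cost 1
[col 3] CEW: children CE:{A,T}, W:{A} ∩→ {A}; cost 0
[col 3] CENW: children CEW:{A}, N:{T} ∪→ {A,T}; cost 1
[col 3] HL: children H:{T}, L:{G} ∪→ {G,T}; cost 1
[col 3] CEHLNW: children CENW:{A,T}, HL:{G,T} ∩→ {T}; cost 0
[col 4] CE: children C:{C}, E:{C} ∩→ {C}; cost 0
[col 4] CEW: children CE:{C}, W:{C} ∩→ {C}; cost 0
[col 4] CENW: children CEW:{C}, N:{T} ∪→ {C,T}; cost 1
[col 4] HL: children H:{G}, L:{C} ∪→ {C,G}; cost 1
[col 4] CEHLNW: children CENW:{C,T}, HL:{C,G} ∩→ {C}; cost 0
[col 5] CE: children C:{A}, E:{G} ∪→ {A,G}; cost 1
[col 5] CEW: children CE:{A,G}, W:{G} ∩→ {G}; cost 0
[col 5] CENW: children CEW:{G}, N:{T} ∪→ {G,T}; cost 1
[col 5] HL: children H:{G}, L:{T} ∪→ {G,T}; cost 1
[col 5] CEHLNW: children CENW:{G,T}, HL:{G,T} ∩→ {G,T}; cost 0
[col 6] CE: children C:{A}, E:{A} ∩→ {A}; cost 0
[col 6] CEW: children CE:{A}, W:{G} ∪→ {A,G}; cost 1
[col 6] CENW: children CEW:{A,G}, N:{A} ∩→ {A}; cost 0
[col 6] HL: children H:{G}, L:{T} ∪→ {G,T}; cost 1
[col 6] CEHLNW: children CENW:{A}, HL:{G,T} ∪→ {A,G,T}; cost 1
[col 7] CE: children C:{G}, E:{T} ∪→ {G,T}; cost 1
[col 7] CEW: children CE:{G,T}, W:{T} ∩→ {T}; cost 0
[col 7] CENW: children CEW:{T}, N:{A} ∪→ {A,T}; cost 1
[col 7] HL: children H:{G}, L:{C} ∪→ {C,G}; cost 1
[col 7] CEHLNW: children CENW:{A,T}, HL:{C,G} ∪→ {A,C,G,T}; cost 1
per-site changes: [3, 3, 2, 3, 2, 3, 3, 4]; total = 23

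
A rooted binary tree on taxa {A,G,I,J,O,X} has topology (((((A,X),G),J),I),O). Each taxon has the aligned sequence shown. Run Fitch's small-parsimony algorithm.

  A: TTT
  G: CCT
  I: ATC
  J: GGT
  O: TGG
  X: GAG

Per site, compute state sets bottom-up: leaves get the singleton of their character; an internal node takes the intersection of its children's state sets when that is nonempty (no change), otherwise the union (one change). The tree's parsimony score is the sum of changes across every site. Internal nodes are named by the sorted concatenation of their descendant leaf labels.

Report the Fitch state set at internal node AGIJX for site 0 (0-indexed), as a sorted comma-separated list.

A,G

site 0, node AX: A={T} ∪ X={G} → {G,T} (+1)
site 0, node AGX: AX={G,T} ∪ G={C} → {C,G,T} (+1)
site 0, node AGJX: AGX={C,G,T} ∩ J={G} → {G} (+0)
site 0, node AGIJX: AGJX={G} ∪ I={A} → {A,G} (+1)
site 0, node AGIJOX: AGIJX={A,G} ∪ O={T} → {A,G,T} (+1)
site 1, node AX: A={T} ∪ X={A} → {A,T} (+1)
site 1, node AGX: AX={A,T} ∪ G={C} → {A,C,T} (+1)
site 1, node AGJX: AGX={A,C,T} ∪ J={G} → {A,C,G,T} (+1)
site 1, node AGIJX: AGJX={A,C,G,T} ∩ I={T} → {T} (+0)
site 1, node AGIJOX: AGIJX={T} ∪ O={G} → {G,T} (+1)
site 2, node AX: A={T} ∪ X={G} → {G,T} (+1)
site 2, node AGX: AX={G,T} ∩ G={T} → {T} (+0)
site 2, node AGJX: AGX={T} ∩ J={T} → {T} (+0)
site 2, node AGIJX: AGJX={T} ∪ I={C} → {C,T} (+1)
site 2, node AGIJOX: AGIJX={C,T} ∪ O={G} → {C,G,T} (+1)
per-site changes: [4, 4, 3]; total = 11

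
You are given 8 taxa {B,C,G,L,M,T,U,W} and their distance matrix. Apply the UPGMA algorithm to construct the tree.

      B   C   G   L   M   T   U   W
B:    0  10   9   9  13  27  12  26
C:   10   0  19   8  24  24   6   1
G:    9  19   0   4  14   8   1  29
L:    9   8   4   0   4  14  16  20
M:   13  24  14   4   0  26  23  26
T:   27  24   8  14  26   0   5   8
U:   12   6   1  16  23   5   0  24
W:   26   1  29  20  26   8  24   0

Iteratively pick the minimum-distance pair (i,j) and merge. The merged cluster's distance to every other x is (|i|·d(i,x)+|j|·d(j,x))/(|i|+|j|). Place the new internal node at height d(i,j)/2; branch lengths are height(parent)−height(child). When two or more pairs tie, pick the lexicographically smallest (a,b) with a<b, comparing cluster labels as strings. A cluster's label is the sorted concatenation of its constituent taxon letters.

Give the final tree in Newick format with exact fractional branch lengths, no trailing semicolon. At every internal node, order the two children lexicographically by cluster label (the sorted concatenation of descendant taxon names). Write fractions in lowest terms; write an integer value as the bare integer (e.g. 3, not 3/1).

(((B:11/2,(L:2,M:2):7/2):23/9,((G:1/2,U:1/2):11/4,T:13/4):173/36):23/18,(C:1/2,W:1/2):53/6)

1. join C+W (d=1) ⇒ CW; edges |C|=1/2, |W|=1/2
  updated: d(B,CW)=18, d(CW,G)=24, d(CW,L)=14, d(CW,M)=25, d(CW,T)=16, d(CW,U)=15
2. join G+U (d=1) ⇒ GU; edges |G|=1/2, |U|=1/2
  updated: d(B,GU)=21/2, d(CW,GU)=39/2, d(GU,L)=10, d(GU,M)=37/2, d(GU,T)=13/2
3. join L+M (d=4) ⇒ LM; edges |L|=2, |M|=2
  updated: d(B,LM)=11, d(CW,LM)=39/2, d(GU,LM)=57/4, d(LM,T)=20
4. join GU+T (d=13/2) ⇒ GTU; edges |GU|=11/4, |T|=13/4
  updated: d(B,GTU)=16, d(CW,GTU)=55/3, d(GTU,LM)=97/6
5. join B+LM (d=11) ⇒ BLM; edges |B|=11/2, |LM|=7/2
  updated: d(BLM,CW)=19, d(BLM,GTU)=145/9
6. join BLM+GTU (d=145/9) ⇒ BGLMTU; edges |BLM|=23/9, |GTU|=173/36
  updated: d(BGLMTU,CW)=56/3
7. join BGLMTU+CW (d=56/3) ⇒ BCGLMTUW; edges |BGLMTU|=23/18, |CW|=53/6
final tree: (((B:11/2,(L:2,M:2):7/2):23/9,((G:1/2,U:1/2):11/4,T:13/4):173/36):23/18,(C:1/2,W:1/2):53/6)
total length: 1385/36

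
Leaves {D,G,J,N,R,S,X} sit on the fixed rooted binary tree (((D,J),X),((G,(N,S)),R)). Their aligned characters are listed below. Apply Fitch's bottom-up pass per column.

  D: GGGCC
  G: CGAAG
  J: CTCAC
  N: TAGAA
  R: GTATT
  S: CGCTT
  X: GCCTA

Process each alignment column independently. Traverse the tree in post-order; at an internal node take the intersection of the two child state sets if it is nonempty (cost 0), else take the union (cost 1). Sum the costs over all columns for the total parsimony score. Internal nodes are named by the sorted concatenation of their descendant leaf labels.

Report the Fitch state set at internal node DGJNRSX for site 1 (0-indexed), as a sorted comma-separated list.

[col 0] DJ: children D:{G}, J:{C} ∪→ {C,G}; cost 1
[col 0] DJX: children DJ:{C,G}, X:{G} ∩→ {G}; cost 0
[col 0] NS: children N:{T}, S:{C} ∪→ {C,T}; cost 1
[col 0] GNS: children G:{C}, NS:{C,T} ∩→ {C}; cost 0
[col 0] GNRS: children GNS:{C}, R:{G} ∪→ {C,G}; cost 1
[col 0] DGJNRSX: children DJX:{G}, GNRS:{C,G} ∩→ {G}; cost 0
[col 1] DJ: children D:{G}, J:{T} ∪→ {G,T}; cost 1
[col 1] DJX: children DJ:{G,T}, X:{C} ∪→ {C,G,T}; cost 1
[col 1] NS: children N:{A}, S:{G} ∪→ {A,G}; cost 1
[col 1] GNS: children G:{G}, NS:{A,G} ∩→ {G}; cost 0
[col 1] GNRS: children GNS:{G}, R:{T} ∪→ {G,T}; cost 1
[col 1] DGJNRSX: children DJX:{C,G,T}, GNRS:{G,T} ∩→ {G,T}; cost 0
[col 2] DJ: children D:{G}, J:{C} ∪→ {C,G}; cost 1
[col 2] DJX: children DJ:{C,G}, X:{C} ∩→ {C}; cost 0
[col 2] NS: children N:{G}, S:{C} ∪→ {C,G}; cost 1
[col 2] GNS: children G:{A}, NS:{C,G} ∪→ {A,C,G}; cost 1
[col 2] GNRS: children GNS:{A,C,G}, R:{A} ∩→ {A}; cost 0
[col 2] DGJNRSX: children DJX:{C}, GNRS:{A} ∪→ {A,C}; cost 1
[col 3] DJ: children D:{C}, J:{A} ∪→ {A,C}; cost 1
[col 3] DJX: children DJ:{A,C}, X:{T} ∪→ {A,C,T}; cost 1
[col 3] NS: children N:{A}, S:{T} ∪→ {A,T}; cost 1
[col 3] GNS: children G:{A}, NS:{A,T} ∩→ {A}; cost 0
[col 3] GNRS: children GNS:{A}, R:{T} ∪→ {A,T}; cost 1
[col 3] DGJNRSX: children DJX:{A,C,T}, GNRS:{A,T} ∩→ {A,T}; cost 0
[col 4] DJ: children D:{C}, J:{C} ∩→ {C}; cost 0
[col 4] DJX: children DJ:{C}, X:{A} ∪→ {A,C}; cost 1
[col 4] NS: children N:{A}, S:{T} ∪→ {A,T}; cost 1
[col 4] GNS: children G:{G}, NS:{A,T} ∪→ {A,G,T}; cost 1
[col 4] GNRS: children GNS:{A,G,T}, R:{T} ∩→ {T}; cost 0
[col 4] DGJNRSX: children DJX:{A,C}, GNRS:{T} ∪→ {A,C,T}; cost 1
per-site changes: [3, 4, 4, 4, 4]; total = 19

G,T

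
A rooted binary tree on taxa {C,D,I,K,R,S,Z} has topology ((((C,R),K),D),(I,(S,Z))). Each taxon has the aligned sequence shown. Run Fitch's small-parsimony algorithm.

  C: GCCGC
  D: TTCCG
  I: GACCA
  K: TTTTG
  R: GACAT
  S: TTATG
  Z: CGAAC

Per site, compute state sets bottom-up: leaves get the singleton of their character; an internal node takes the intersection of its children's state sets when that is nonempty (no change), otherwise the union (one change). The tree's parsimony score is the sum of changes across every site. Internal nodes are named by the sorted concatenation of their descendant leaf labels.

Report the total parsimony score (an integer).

[col 0] CR: children C:{G}, R:{G} ∩→ {G}; cost 0
[col 0] CKR: children CR:{G}, K:{T} ∪→ {G,T}; cost 1
[col 0] CDKR: children CKR:{G,T}, D:{T} ∩→ {T}; cost 0
[col 0] SZ: children S:{T}, Z:{C} ∪→ {C,T}; cost 1
[col 0] ISZ: children I:{G}, SZ:{C,T} ∪→ {C,G,T}; cost 1
[col 0] CDIKRSZ: children CDKR:{T}, ISZ:{C,G,T} ∩→ {T}; cost 0
[col 1] CR: children C:{C}, R:{A} ∪→ {A,C}; cost 1
[col 1] CKR: children CR:{A,C}, K:{T} ∪→ {A,C,T}; cost 1
[col 1] CDKR: children CKR:{A,C,T}, D:{T} ∩→ {T}; cost 0
[col 1] SZ: children S:{T}, Z:{G} ∪→ {G,T}; cost 1
[col 1] ISZ: children I:{A}, SZ:{G,T} ∪→ {A,G,T}; cost 1
[col 1] CDIKRSZ: children CDKR:{T}, ISZ:{A,G,T} ∩→ {T}; cost 0
[col 2] CR: children C:{C}, R:{C} ∩→ {C}; cost 0
[col 2] CKR: children CR:{C}, K:{T} ∪→ {C,T}; cost 1
[col 2] CDKR: children CKR:{C,T}, D:{C} ∩→ {C}; cost 0
[col 2] SZ: children S:{A}, Z:{A} ∩→ {A}; cost 0
[col 2] ISZ: children I:{C}, SZ:{A} ∪→ {A,C}; cost 1
[col 2] CDIKRSZ: children CDKR:{C}, ISZ:{A,C} ∩→ {C}; cost 0
[col 3] CR: children C:{G}, R:{A} ∪→ {A,G}; cost 1
[col 3] CKR: children CR:{A,G}, K:{T} ∪→ {A,G,T}; cost 1
[col 3] CDKR: children CKR:{A,G,T}, D:{C} ∪→ {A,C,G,T}; cost 1
[col 3] SZ: children S:{T}, Z:{A} ∪→ {A,T}; cost 1
[col 3] ISZ: children I:{C}, SZ:{A,T} ∪→ {A,C,T}; cost 1
[col 3] CDIKRSZ: children CDKR:{A,C,G,T}, ISZ:{A,C,T} ∩→ {A,C,T}; cost 0
[col 4] CR: children C:{C}, R:{T} ∪→ {C,T}; cost 1
[col 4] CKR: children CR:{C,T}, K:{G} ∪→ {C,G,T}; cost 1
[col 4] CDKR: children CKR:{C,G,T}, D:{G} ∩→ {G}; cost 0
[col 4] SZ: children S:{G}, Z:{C} ∪→ {C,G}; cost 1
[col 4] ISZ: children I:{A}, SZ:{C,G} ∪→ {A,C,G}; cost 1
[col 4] CDIKRSZ: children CDKR:{G}, ISZ:{A,C,G} ∩→ {G}; cost 0
per-site changes: [3, 4, 2, 5, 4]; total = 18

18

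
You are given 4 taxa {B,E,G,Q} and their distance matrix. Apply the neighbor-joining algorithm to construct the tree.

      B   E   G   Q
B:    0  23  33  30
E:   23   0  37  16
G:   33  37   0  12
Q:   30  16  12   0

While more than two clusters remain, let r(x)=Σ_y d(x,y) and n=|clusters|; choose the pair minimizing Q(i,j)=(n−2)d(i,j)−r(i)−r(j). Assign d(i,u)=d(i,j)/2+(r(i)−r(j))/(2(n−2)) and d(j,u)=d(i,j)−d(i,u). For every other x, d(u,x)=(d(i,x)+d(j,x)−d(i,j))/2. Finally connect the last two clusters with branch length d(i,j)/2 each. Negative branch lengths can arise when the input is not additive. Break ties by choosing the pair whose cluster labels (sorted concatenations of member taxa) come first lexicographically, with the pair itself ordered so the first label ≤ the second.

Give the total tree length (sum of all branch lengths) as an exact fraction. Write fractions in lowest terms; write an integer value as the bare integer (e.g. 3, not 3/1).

step 1: merge (B,E) at d=23, Q=-116; branch lengths B→14, E→9; new cluster BE
  updated: d(BE,G)=47/2, d(BE,Q)=23/2
step 2: merge (BE,G) at d=47/2, Q=-47; branch lengths BE→23/2, G→12; new cluster BEG
  updated: d(BEG,Q)=0
step 3: merge (BEG,Q) at d=0; branch lengths BEG→0, Q→0; new cluster BEGQ
final tree: (((B:14,E:9):23/2,G:12):0,Q:0)
total length: 93/2

93/2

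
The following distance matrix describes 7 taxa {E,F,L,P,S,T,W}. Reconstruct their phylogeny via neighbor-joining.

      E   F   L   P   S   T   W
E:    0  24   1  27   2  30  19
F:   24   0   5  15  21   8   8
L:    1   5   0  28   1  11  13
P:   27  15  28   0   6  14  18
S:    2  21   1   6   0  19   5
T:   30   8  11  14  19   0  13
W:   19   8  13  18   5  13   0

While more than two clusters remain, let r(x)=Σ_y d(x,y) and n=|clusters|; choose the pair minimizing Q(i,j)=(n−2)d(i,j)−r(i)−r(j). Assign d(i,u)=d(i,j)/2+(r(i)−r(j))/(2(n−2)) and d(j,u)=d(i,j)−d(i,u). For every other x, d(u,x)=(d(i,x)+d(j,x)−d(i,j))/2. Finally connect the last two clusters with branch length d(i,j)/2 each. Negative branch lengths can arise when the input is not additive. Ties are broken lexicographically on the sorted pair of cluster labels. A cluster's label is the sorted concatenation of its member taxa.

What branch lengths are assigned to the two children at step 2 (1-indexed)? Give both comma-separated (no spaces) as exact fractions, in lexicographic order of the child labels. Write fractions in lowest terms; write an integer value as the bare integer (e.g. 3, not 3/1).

59/16,-43/16

iteration 1: select E,L (d=1, Q=-157); attach at lengths (49/10, -39/10); label the merged cluster EL
  updated: d(EL,F)=14, d(EL,P)=27, d(EL,S)=1, d(EL,T)=20, d(EL,W)=31/2
iteration 2: select EL,S (d=1, Q=-251/2); attach at lengths (59/16, -43/16); label the merged cluster ELS
  updated: d(ELS,F)=17, d(ELS,P)=16, d(ELS,T)=19, d(ELS,W)=39/4
iteration 3: select ELS,W (d=39/4, Q=-325/4); attach at lengths (169/24, 65/24); label the merged cluster ELSW
  updated: d(ELSW,F)=61/8, d(ELSW,P)=97/8, d(ELSW,T)=89/8
iteration 4: select ELSW,P (d=97/8, Q=-191/4); attach at lengths (7/2, 69/8); label the merged cluster ELPSW
  updated: d(ELPSW,F)=21/4, d(ELPSW,T)=13/2
iteration 5: select ELPSW,F (d=21/4, Q=-79/4); attach at lengths (15/8, 27/8); label the merged cluster EFLPSW
  updated: d(EFLPSW,T)=37/8
iteration 6: select EFLPSW,T (d=37/8); attach at lengths (37/16, 37/16); label the merged cluster EFLPSTW
final tree: ((((((E:49/10,L:-39/10):59/16,S:-43/16):169/24,W:65/24):7/2,P:69/8):15/8,F:27/8):37/16,T:37/16)
total length: 135/4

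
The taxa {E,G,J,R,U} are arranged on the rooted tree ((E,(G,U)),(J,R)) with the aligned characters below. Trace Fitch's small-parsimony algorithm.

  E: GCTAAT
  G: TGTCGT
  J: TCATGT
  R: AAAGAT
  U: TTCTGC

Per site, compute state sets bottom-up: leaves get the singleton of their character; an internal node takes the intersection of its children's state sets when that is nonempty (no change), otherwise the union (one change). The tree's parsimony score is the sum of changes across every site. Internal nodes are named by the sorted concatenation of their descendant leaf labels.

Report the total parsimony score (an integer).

13

[col 0] GU: children G:{T}, U:{T} ∩→ {T}; cost 0
[col 0] EGU: children E:{G}, GU:{T} ∪→ {G,T}; cost 1
[col 0] JR: children J:{T}, R:{A} ∪→ {A,T}; cost 1
[col 0] EGJRU: children EGU:{G,T}, JR:{A,T} ∩→ {T}; cost 0
[col 1] GU: children G:{G}, U:{T} ∪→ {G,T}; cost 1
[col 1] EGU: children E:{C}, GU:{G,T} ∪→ {C,G,T}; cost 1
[col 1] JR: children J:{C}, R:{A} ∪→ {A,C}; cost 1
[col 1] EGJRU: children EGU:{C,G,T}, JR:{A,C} ∩→ {C}; cost 0
[col 2] GU: children G:{T}, U:{C} ∪→ {C,T}; cost 1
[col 2] EGU: children E:{T}, GU:{C,T} ∩→ {T}; cost 0
[col 2] JR: children J:{A}, R:{A} ∩→ {A}; cost 0
[col 2] EGJRU: children EGU:{T}, JR:{A} ∪→ {A,T}; cost 1
[col 3] GU: children G:{C}, U:{T} ∪→ {C,T}; cost 1
[col 3] EGU: children E:{A}, GU:{C,T} ∪→ {A,C,T}; cost 1
[col 3] JR: children J:{T}, R:{G} ∪→ {G,T}; cost 1
[col 3] EGJRU: children EGU:{A,C,T}, JR:{G,T} ∩→ {T}; cost 0
[col 4] GU: children G:{G}, U:{G} ∩→ {G}; cost 0
[col 4] EGU: children E:{A}, GU:{G} ∪→ {A,G}; cost 1
[col 4] JR: children J:{G}, R:{A} ∪→ {A,G}; cost 1
[col 4] EGJRU: children EGU:{A,G}, JR:{A,G} ∩→ {A,G}; cost 0
[col 5] GU: children G:{T}, U:{C} ∪→ {C,T}; cost 1
[col 5] EGU: children E:{T}, GU:{C,T} ∩→ {T}; cost 0
[col 5] JR: children J:{T}, R:{T} ∩→ {T}; cost 0
[col 5] EGJRU: children EGU:{T}, JR:{T} ∩→ {T}; cost 0
per-site changes: [2, 3, 2, 3, 2, 1]; total = 13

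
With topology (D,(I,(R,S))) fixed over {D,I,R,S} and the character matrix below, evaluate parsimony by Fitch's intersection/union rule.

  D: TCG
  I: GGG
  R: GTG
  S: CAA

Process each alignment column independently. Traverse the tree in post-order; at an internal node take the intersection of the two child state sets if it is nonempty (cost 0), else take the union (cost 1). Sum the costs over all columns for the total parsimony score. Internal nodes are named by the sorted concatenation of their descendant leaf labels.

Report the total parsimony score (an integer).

6

RS@0: {G} ∪ {C} = {C,G} (union, +1)
IRS@0: {G} ∩ {C,G} = {G} (intersection, +0)
DIRS@0: {T} ∪ {G} = {G,T} (union, +1)
RS@1: {T} ∪ {A} = {A,T} (union, +1)
IRS@1: {G} ∪ {A,T} = {A,G,T} (union, +1)
DIRS@1: {C} ∪ {A,G,T} = {A,C,G,T} (union, +1)
RS@2: {G} ∪ {A} = {A,G} (union, +1)
IRS@2: {G} ∩ {A,G} = {G} (intersection, +0)
DIRS@2: {G} ∩ {G} = {G} (intersection, +0)
per-site changes: [2, 3, 1]; total = 6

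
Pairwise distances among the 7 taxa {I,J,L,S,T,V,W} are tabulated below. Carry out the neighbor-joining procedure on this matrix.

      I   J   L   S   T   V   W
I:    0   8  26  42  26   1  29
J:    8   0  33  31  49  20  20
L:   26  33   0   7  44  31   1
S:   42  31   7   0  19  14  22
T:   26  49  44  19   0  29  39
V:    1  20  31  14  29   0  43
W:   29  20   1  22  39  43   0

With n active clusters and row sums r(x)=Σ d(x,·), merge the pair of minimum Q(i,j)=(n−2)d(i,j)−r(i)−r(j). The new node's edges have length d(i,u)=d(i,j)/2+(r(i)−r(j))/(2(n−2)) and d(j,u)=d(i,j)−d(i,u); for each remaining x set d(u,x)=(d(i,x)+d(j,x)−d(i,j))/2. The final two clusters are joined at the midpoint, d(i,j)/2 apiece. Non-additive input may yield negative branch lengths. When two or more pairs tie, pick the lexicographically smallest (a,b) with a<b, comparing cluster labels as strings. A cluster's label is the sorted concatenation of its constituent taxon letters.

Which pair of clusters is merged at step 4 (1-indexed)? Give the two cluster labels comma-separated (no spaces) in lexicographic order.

I,J

step 1: merge (L,W) at d=1, Q=-291; branch lengths L→-7/10, W→17/10; new cluster LW
  updated: d(I,LW)=27, d(J,LW)=26, d(LW,S)=14, d(LW,T)=41, d(LW,V)=73/2
step 2: merge (LW,S) at d=14, Q=-417/2; branch lengths LW→161/16, S→63/16; new cluster LSW
  updated: d(I,LSW)=55/2, d(J,LSW)=43/2, d(LSW,T)=23, d(LSW,V)=73/4
step 3: merge (LSW,T) at d=23, Q=-593/4; branch lengths LSW→43/8, T→141/8; new cluster LSTW
  updated: d(I,LSTW)=61/4, d(J,LSTW)=95/4, d(LSTW,V)=97/8
step 4: merge (I,J) at d=8, Q=-60; branch lengths I→-23/8, J→87/8; new cluster IJ
  updated: d(IJ,LSTW)=31/2, d(IJ,V)=13/2
step 5: merge (IJ,LSTW) at d=31/2, Q=-273/8; branch lengths IJ→79/16, LSTW→169/16; new cluster IJLSTW
  updated: d(IJLSTW,V)=25/16
step 6: merge (IJLSTW,V) at d=25/16; branch lengths IJLSTW→25/32, V→25/32; new cluster IJLSTVW
final tree: (((I:-23/8,J:87/8):79/16,(((L:-7/10,W:17/10):161/16,S:63/16):43/8,T:141/8):169/16):25/32,V:25/32)
total length: 1009/16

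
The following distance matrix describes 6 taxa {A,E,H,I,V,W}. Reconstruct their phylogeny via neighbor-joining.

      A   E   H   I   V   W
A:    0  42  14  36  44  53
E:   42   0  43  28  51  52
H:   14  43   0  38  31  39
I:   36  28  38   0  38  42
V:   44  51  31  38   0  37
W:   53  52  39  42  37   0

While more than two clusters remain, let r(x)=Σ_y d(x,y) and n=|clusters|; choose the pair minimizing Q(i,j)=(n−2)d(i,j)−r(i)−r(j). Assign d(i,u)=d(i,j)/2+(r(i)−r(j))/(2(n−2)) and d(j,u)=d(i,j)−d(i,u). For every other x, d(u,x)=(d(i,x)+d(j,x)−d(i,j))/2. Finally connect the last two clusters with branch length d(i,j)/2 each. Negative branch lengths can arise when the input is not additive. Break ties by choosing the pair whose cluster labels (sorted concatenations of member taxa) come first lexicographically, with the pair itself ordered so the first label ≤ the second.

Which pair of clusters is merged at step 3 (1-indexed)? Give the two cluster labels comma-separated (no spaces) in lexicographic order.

AH,EI

iteration 1: select A,H (d=14, Q=-298); attach at lengths (10, 4); label the merged cluster AH
  updated: d(AH,E)=71/2, d(AH,I)=30, d(AH,V)=61/2, d(AH,W)=39
iteration 2: select E,I (d=28, Q=-441/2); attach at lengths (75/4, 37/4); label the merged cluster EI
  updated: d(AH,EI)=75/4, d(EI,V)=61/2, d(EI,W)=33
iteration 3: select AH,EI (d=75/4, Q=-133); attach at lengths (87/8, 63/8); label the merged cluster AEHI
  updated: d(AEHI,V)=169/8, d(AEHI,W)=213/8
iteration 4: select AEHI,V (d=169/8, Q=-339/4); attach at lengths (43/8, 63/4); label the merged cluster AEHIV
  updated: d(AEHIV,W)=85/4
iteration 5: select AEHIV,W (d=85/4); attach at lengths (85/8, 85/8); label the merged cluster AEHIVW
final tree: ((((A:10,H:4):87/8,(E:75/4,I:37/4):63/8):43/8,V:63/4):85/8,W:85/8)
total length: 825/8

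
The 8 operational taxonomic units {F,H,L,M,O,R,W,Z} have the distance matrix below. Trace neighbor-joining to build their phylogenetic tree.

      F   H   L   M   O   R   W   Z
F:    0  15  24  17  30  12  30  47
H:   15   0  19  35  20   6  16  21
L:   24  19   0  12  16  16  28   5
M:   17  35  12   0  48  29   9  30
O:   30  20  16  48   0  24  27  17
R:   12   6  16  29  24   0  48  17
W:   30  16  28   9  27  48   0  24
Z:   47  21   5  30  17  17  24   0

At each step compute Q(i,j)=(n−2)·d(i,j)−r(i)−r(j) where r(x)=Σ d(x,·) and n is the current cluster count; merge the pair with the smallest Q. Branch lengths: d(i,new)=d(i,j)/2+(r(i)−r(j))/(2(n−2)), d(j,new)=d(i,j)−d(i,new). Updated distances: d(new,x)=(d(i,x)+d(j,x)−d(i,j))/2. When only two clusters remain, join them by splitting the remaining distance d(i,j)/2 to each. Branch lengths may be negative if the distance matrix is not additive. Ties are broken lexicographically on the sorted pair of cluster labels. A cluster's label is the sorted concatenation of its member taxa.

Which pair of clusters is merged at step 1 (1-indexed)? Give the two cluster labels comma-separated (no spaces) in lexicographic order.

step 1: merge (M,W) at d=9, Q=-308; branch lengths M→13/3, W→14/3; new cluster MW
  updated: d(F,MW)=19, d(H,MW)=21, d(L,MW)=31/2, d(MW,O)=33, d(MW,R)=34, d(MW,Z)=45/2
step 2: merge (L,Z) at d=5, Q=-200; branch lengths L→-9/10, Z→59/10; new cluster LZ
  updated: d(F,LZ)=33, d(H,LZ)=35/2, d(LZ,MW)=33/2, d(LZ,O)=14, d(LZ,R)=14
step 3: merge (LZ,O) at d=14, Q=-160; branch lengths LZ→15/4, O→41/4; new cluster LOZ
  updated: d(F,LOZ)=49/2, d(H,LOZ)=47/4, d(LOZ,MW)=71/4, d(LOZ,R)=12
step 4: merge (F,MW) at d=19, Q=-421/4; branch lengths F→143/24, MW→313/24; new cluster FMW
  updated: d(FMW,H)=17/2, d(FMW,LOZ)=93/8, d(FMW,R)=27/2
step 5: merge (FMW,LOZ) at d=93/8, Q=-183/4; branch lengths FMW→43/8, LOZ→25/4; new cluster FLMOWZ
  updated: d(FLMOWZ,H)=69/16, d(FLMOWZ,R)=111/16
step 6: merge (FLMOWZ,H) at d=69/16, Q=-69/4; branch lengths FLMOWZ→21/8, H→27/16; new cluster FHLMOWZ
  updated: d(FHLMOWZ,R)=69/16
step 7: merge (FHLMOWZ,R) at d=69/16; branch lengths FHLMOWZ→69/32, R→69/32; new cluster FHLMORWZ
final tree: ((((F:143/24,(M:13/3,W:14/3):313/24):43/8,((L:-9/10,Z:59/10):15/4,O:41/4):25/4):21/8,H:27/16):69/32,R:69/32)
total length: 269/4

M,W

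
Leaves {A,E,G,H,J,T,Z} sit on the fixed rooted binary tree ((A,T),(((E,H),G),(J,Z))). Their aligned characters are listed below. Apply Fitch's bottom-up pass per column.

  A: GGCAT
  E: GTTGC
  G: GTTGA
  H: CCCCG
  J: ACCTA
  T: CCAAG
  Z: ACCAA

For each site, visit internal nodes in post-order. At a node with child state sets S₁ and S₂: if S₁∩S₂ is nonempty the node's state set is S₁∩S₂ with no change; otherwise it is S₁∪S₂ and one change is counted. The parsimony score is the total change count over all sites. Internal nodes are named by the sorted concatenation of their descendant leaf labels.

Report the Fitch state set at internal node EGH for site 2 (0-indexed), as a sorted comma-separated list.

T

[col 0] AT: children A:{G}, T:{C} ∪→ {C,G}; cost 1
[col 0] EH: children E:{G}, H:{C} ∪→ {C,G}; cost 1
[col 0] EGH: children EH:{C,G}, G:{G} ∩→ {G}; cost 0
[col 0] JZ: children J:{A}, Z:{A} ∩→ {A}; cost 0
[col 0] EGHJZ: children EGH:{G}, JZ:{A} ∪→ {A,G}; cost 1
[col 0] AEGHJTZ: children AT:{C,G}, EGHJZ:{A,G} ∩→ {G}; cost 0
[col 1] AT: children A:{G}, T:{C} ∪→ {C,G}; cost 1
[col 1] EH: children E:{T}, H:{C} ∪→ {C,T}; cost 1
[col 1] EGH: children EH:{C,T}, G:{T} ∩→ {T}; cost 0
[col 1] JZ: children J:{C}, Z:{C} ∩→ {C}; cost 0
[col 1] EGHJZ: children EGH:{T}, JZ:{C} ∪→ {C,T}; cost 1
[col 1] AEGHJTZ: children AT:{C,G}, EGHJZ:{C,T} ∩→ {C}; cost 0
[col 2] AT: children A:{C}, T:{A} ∪→ {A,C}; cost 1
[col 2] EH: children E:{T}, H:{C} ∪→ {C,T}; cost 1
[col 2] EGH: children EH:{C,T}, G:{T} ∩→ {T}; cost 0
[col 2] JZ: children J:{C}, Z:{C} ∩→ {C}; cost 0
[col 2] EGHJZ: children EGH:{T}, JZ:{C} ∪→ {C,T}; cost 1
[col 2] AEGHJTZ: children AT:{A,C}, EGHJZ:{C,T} ∩→ {C}; cost 0
[col 3] AT: children A:{A}, T:{A} ∩→ {A}; cost 0
[col 3] EH: children E:{G}, H:{C} ∪→ {C,G}; cost 1
[col 3] EGH: children EH:{C,G}, G:{G} ∩→ {G}; cost 0
[col 3] JZ: children J:{T}, Z:{A} ∪→ {A,T}; cost 1
[col 3] EGHJZ: children EGH:{G}, JZ:{A,T} ∪→ {A,G,T}; cost 1
[col 3] AEGHJTZ: children AT:{A}, EGHJZ:{A,G,T} ∩→ {A}; cost 0
[col 4] AT: children A:{T}, T:{G} ∪→ {G,T}; cost 1
[col 4] EH: children E:{C}, H:{G} ∪→ {C,G}; cost 1
[col 4] EGH: children EH:{C,G}, G:{A} ∪→ {A,C,G}; cost 1
[col 4] JZ: children J:{A}, Z:{A} ∩→ {A}; cost 0
[col 4] EGHJZ: children EGH:{A,C,G}, JZ:{A} ∩→ {A}; cost 0
[col 4] AEGHJTZ: children AT:{G,T}, EGHJZ:{A} ∪→ {A,G,T}; cost 1
per-site changes: [3, 3, 3, 3, 4]; total = 16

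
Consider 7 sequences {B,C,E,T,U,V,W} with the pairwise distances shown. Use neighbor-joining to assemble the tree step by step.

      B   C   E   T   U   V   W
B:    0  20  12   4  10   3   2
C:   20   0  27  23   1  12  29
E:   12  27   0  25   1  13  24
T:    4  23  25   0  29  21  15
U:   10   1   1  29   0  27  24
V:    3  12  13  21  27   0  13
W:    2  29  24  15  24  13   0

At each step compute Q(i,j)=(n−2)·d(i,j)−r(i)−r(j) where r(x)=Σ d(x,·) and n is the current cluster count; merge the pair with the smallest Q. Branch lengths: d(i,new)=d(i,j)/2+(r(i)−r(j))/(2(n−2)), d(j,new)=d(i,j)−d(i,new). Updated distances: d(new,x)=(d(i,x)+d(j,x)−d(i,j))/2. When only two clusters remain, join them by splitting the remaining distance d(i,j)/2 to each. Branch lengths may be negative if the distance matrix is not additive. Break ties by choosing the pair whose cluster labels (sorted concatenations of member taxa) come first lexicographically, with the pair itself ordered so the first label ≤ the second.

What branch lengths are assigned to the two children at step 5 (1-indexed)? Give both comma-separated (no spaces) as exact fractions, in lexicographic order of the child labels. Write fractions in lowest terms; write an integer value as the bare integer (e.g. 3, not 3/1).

9/16,81/16

step 1: merge (C,U) at d=1, Q=-199; branch lengths C→5/2, U→-3/2; new cluster CU
  updated: d(B,CU)=29/2, d(CU,E)=27/2, d(CU,T)=51/2, d(CU,V)=19, d(CU,W)=26
step 2: merge (CU,E) at d=27/2, Q=-132; branch lengths CU→65/8, E→43/8; new cluster CEU
  updated: d(B,CEU)=13/2, d(CEU,T)=37/2, d(CEU,V)=37/4, d(CEU,W)=73/4
step 3: merge (CEU,V) at d=37/4, Q=-71; branch lengths CEU→17/3, V→43/12; new cluster CEUV
  updated: d(B,CEUV)=1/8, d(CEUV,T)=121/8, d(CEUV,W)=11
step 4: merge (B,T) at d=4, Q=-129/4; branch lengths B→-5, T→9; new cluster BT
  updated: d(BT,CEUV)=45/8, d(BT,W)=13/2
step 5: merge (BT,CEUV) at d=45/8, Q=-185/8; branch lengths BT→9/16, CEUV→81/16; new cluster BCETUV
  updated: d(BCETUV,W)=95/16
step 6: merge (BCETUV,W) at d=95/16; branch lengths BCETUV→95/32, W→95/32; new cluster BCETUVW
final tree: (((B:-5,T:9):9/16,(((C:5/2,U:-3/2):65/8,E:43/8):17/3,V:43/12):81/16):95/32,W:95/32)
total length: 629/16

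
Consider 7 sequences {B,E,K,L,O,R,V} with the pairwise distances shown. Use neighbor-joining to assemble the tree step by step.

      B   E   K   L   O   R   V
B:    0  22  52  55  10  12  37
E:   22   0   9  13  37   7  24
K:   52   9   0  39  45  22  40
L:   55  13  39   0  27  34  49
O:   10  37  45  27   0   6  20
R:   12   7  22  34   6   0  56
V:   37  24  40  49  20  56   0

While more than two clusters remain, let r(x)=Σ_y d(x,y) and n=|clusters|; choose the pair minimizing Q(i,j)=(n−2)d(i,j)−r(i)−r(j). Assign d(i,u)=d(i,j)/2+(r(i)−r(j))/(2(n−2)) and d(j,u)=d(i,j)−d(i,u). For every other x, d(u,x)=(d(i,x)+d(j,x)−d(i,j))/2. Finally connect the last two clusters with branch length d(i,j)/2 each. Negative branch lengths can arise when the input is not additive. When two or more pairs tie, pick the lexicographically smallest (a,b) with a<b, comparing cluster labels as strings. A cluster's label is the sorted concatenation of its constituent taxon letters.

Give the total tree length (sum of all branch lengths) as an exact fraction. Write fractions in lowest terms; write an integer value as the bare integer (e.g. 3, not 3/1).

2689/32

1. join B+O (d=10, Q=-283) ⇒ BO; edges |B|=93/10, |O|=7/10
  updated: d(BO,E)=49/2, d(BO,K)=87/2, d(BO,L)=36, d(BO,R)=4, d(BO,V)=47/2
2. join BO+R (d=4, Q=-477/2) ⇒ BOR; edges |BO|=49/16, |R|=15/16
  updated: d(BOR,E)=55/4, d(BOR,K)=123/4, d(BOR,L)=33, d(BOR,V)=151/4
3. join E+L (d=13, Q=-619/4) ⇒ EL; edges |E|=-47/8, |L|=151/8
  updated: d(BOR,EL)=135/8, d(EL,K)=35/2, d(EL,V)=30
4. join BOR+V (d=151/4, Q=-941/8) ⇒ BORV; edges |BOR|=425/32, |V|=783/32
  updated: d(BORV,EL)=73/16, d(BORV,K)=33/2
5. join BORV+EL (d=73/16, Q=-617/16) ⇒ BELORV; edges |BORV|=57/32, |EL|=89/32
  updated: d(BELORV,K)=471/32
6. join BELORV+K (d=471/32) ⇒ BEKLORV; edges |BELORV|=471/64, |K|=471/64
final tree: (((((B:93/10,O:7/10):49/16,R:15/16):425/32,V:783/32):57/32,(E:-47/8,L:151/8):89/32):471/64,K:471/64)
total length: 2689/32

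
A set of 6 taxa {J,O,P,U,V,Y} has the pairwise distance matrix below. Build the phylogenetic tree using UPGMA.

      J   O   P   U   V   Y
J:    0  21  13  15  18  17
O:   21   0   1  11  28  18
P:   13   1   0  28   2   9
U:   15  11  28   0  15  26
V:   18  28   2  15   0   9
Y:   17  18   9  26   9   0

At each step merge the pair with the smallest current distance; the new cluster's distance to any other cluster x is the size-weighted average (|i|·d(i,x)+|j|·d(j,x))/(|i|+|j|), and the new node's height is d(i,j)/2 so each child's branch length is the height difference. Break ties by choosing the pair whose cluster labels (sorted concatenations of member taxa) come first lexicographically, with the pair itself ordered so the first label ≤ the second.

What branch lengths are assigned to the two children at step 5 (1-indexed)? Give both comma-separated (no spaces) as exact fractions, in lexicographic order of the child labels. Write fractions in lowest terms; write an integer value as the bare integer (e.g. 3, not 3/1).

29/16,35/16

iteration 1: select O,P (d=1); attach at lengths (1/2, 1/2); label the merged cluster OP
  updated: d(J,OP)=17, d(OP,U)=39/2, d(OP,V)=15, d(OP,Y)=27/2
iteration 2: select V,Y (d=9); attach at lengths (9/2, 9/2); label the merged cluster VY
  updated: d(J,VY)=35/2, d(OP,VY)=57/4, d(U,VY)=41/2
iteration 3: select OP,VY (d=57/4); attach at lengths (53/8, 21/8); label the merged cluster OPVY
  updated: d(J,OPVY)=69/4, d(OPVY,U)=20
iteration 4: select J,U (d=15); attach at lengths (15/2, 15/2); label the merged cluster JU
  updated: d(JU,OPVY)=149/8
iteration 5: select JU,OPVY (d=149/8); attach at lengths (29/16, 35/16); label the merged cluster JOPUVY
final tree: ((J:15/2,U:15/2):29/16,((O:1/2,P:1/2):53/8,(V:9/2,Y:9/2):21/8):35/16)
total length: 153/4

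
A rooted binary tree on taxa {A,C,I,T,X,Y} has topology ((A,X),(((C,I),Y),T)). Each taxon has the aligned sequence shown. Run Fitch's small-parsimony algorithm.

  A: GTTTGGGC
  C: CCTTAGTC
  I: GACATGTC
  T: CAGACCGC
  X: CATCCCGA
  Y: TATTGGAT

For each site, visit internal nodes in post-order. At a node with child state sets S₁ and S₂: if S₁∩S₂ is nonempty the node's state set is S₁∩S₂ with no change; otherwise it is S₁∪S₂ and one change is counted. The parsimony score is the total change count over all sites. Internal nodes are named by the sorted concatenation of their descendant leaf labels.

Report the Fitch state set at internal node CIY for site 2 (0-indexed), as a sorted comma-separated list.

AX@0: {G} ∪ {C} = {C,G} (union, +1)
CI@0: {C} ∪ {G} = {C,G} (union, +1)
CIY@0: {C,G} ∪ {T} = {C,G,T} (union, +1)
CITY@0: {C,G,T} ∩ {C} = {C} (intersection, +0)
ACITXY@0: {C,G} ∩ {C} = {C} (intersection, +0)
AX@1: {T} ∪ {A} = {A,T} (union, +1)
CI@1: {C} ∪ {A} = {A,C} (union, +1)
CIY@1: {A,C} ∩ {A} = {A} (intersection, +0)
CITY@1: {A} ∩ {A} = {A} (intersection, +0)
ACITXY@1: {A,T} ∩ {A} = {A} (intersection, +0)
AX@2: {T} ∩ {T} = {T} (intersection, +0)
CI@2: {T} ∪ {C} = {C,T} (union, +1)
CIY@2: {C,T} ∩ {T} = {T} (intersection, +0)
CITY@2: {T} ∪ {G} = {G,T} (union, +1)
ACITXY@2: {T} ∩ {G,T} = {T} (intersection, +0)
AX@3: {T} ∪ {C} = {C,T} (union, +1)
CI@3: {T} ∪ {A} = {A,T} (union, +1)
CIY@3: {A,T} ∩ {T} = {T} (intersection, +0)
CITY@3: {T} ∪ {A} = {A,T} (union, +1)
ACITXY@3: {C,T} ∩ {A,T} = {T} (intersection, +0)
AX@4: {G} ∪ {C} = {C,G} (union, +1)
CI@4: {A} ∪ {T} = {A,T} (union, +1)
CIY@4: {A,T} ∪ {G} = {A,G,T} (union, +1)
CITY@4: {A,G,T} ∪ {C} = {A,C,G,T} (union, +1)
ACITXY@4: {C,G} ∩ {A,C,G,T} = {C,G} (intersection, +0)
AX@5: {G} ∪ {C} = {C,G} (union, +1)
CI@5: {G} ∩ {G} = {G} (intersection, +0)
CIY@5: {G} ∩ {G} = {G} (intersection, +0)
CITY@5: {G} ∪ {C} = {C,G} (union, +1)
ACITXY@5: {C,G} ∩ {C,G} = {C,G} (intersection, +0)
AX@6: {G} ∩ {G} = {G} (intersection, +0)
CI@6: {T} ∩ {T} = {T} (intersection, +0)
CIY@6: {T} ∪ {A} = {A,T} (union, +1)
CITY@6: {A,T} ∪ {G} = {A,G,T} (union, +1)
ACITXY@6: {G} ∩ {A,G,T} = {G} (intersection, +0)
AX@7: {C} ∪ {A} = {A,C} (union, +1)
CI@7: {C} ∩ {C} = {C} (intersection, +0)
CIY@7: {C} ∪ {T} = {C,T} (union, +1)
CITY@7: {C,T} ∩ {C} = {C} (intersection, +0)
ACITXY@7: {A,C} ∩ {C} = {C} (intersection, +0)
per-site changes: [3, 2, 2, 3, 4, 2, 2, 2]; total = 20

T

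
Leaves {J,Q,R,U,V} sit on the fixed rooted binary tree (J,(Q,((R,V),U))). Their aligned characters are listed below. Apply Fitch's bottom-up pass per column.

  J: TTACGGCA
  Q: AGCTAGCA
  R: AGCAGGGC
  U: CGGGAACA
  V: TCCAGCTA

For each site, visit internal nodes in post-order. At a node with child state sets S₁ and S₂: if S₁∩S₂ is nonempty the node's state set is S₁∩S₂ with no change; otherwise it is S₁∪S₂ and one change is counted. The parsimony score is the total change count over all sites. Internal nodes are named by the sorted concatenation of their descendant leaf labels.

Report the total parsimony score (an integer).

[col 0] RV: children R:{A}, V:{T} ∪→ {A,T}; cost 1
[col 0] RUV: children RV:{A,T}, U:{C} ∪→ {A,C,T}; cost 1
[col 0] QRUV: children Q:{A}, RUV:{A,C,T} ∩→ {A}; cost 0
[col 0] JQRUV: children J:{T}, QRUV:{A} ∪→ {A,T}; cost 1
[col 1] RV: children R:{G}, V:{C} ∪→ {C,G}; cost 1
[col 1] RUV: children RV:{C,G}, U:{G} ∩→ {G}; cost 0
[col 1] QRUV: children Q:{G}, RUV:{G} ∩→ {G}; cost 0
[col 1] JQRUV: children J:{T}, QRUV:{G} ∪→ {G,T}; cost 1
[col 2] RV: children R:{C}, V:{C} ∩→ {C}; cost 0
[col 2] RUV: children RV:{C}, U:{G} ∪→ {C,G}; cost 1
[col 2] QRUV: children Q:{C}, RUV:{C,G} ∩→ {C}; cost 0
[col 2] JQRUV: children J:{A}, QRUV:{C} ∪→ {A,C}; cost 1
[col 3] RV: children R:{A}, V:{A} ∩→ {A}; cost 0
[col 3] RUV: children RV:{A}, U:{G} ∪→ {A,G}; cost 1
[col 3] QRUV: children Q:{T}, RUV:{A,G} ∪→ {A,G,T}; cost 1
[col 3] JQRUV: children J:{C}, QRUV:{A,G,T} ∪→ {A,C,G,T}; cost 1
[col 4] RV: children R:{G}, V:{G} ∩→ {G}; cost 0
[col 4] RUV: children RV:{G}, U:{A} ∪→ {A,G}; cost 1
[col 4] QRUV: children Q:{A}, RUV:{A,G} ∩→ {A}; cost 0
[col 4] JQRUV: children J:{G}, QRUV:{A} ∪→ {A,G}; cost 1
[col 5] RV: children R:{G}, V:{C} ∪→ {C,G}; cost 1
[col 5] RUV: children RV:{C,G}, U:{A} ∪→ {A,C,G}; cost 1
[col 5] QRUV: children Q:{G}, RUV:{A,C,G} ∩→ {G}; cost 0
[col 5] JQRUV: children J:{G}, QRUV:{G} ∩→ {G}; cost 0
[col 6] RV: children R:{G}, V:{T} ∪→ {G,T}; cost 1
[col 6] RUV: children RV:{G,T}, U:{C} ∪→ {C,G,T}; cost 1
[col 6] QRUV: children Q:{C}, RUV:{C,G,T} ∩→ {C}; cost 0
[col 6] JQRUV: children J:{C}, QRUV:{C} ∩→ {C}; cost 0
[col 7] RV: children R:{C}, V:{A} ∪→ {A,C}; cost 1
[col 7] RUV: children RV:{A,C}, U:{A} ∩→ {A}; cost 0
[col 7] QRUV: children Q:{A}, RUV:{A} ∩→ {A}; cost 0
[col 7] JQRUV: children J:{A}, QRUV:{A} ∩→ {A}; cost 0
per-site changes: [3, 2, 2, 3, 2, 2, 2, 1]; total = 17

17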